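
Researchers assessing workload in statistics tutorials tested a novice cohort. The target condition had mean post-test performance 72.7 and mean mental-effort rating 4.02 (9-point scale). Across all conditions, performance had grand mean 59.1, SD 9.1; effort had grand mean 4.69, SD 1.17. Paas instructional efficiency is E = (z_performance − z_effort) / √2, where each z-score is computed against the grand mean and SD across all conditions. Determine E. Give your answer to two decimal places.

1.46

z_performance = (72.7 − 59.1) / 9.1 = 13.6000 / 9.1 = 1.4945.
z_effort = (4.02 − 4.69) / 1.17 = -0.6700 / 1.17 = -0.5726.
z_P − z_E = 1.4945 − (-0.5726) = 2.0671.
E = 2.0671 / √2 = 2.0671 / 1.41421 = 1.4617 ≈ 1.46.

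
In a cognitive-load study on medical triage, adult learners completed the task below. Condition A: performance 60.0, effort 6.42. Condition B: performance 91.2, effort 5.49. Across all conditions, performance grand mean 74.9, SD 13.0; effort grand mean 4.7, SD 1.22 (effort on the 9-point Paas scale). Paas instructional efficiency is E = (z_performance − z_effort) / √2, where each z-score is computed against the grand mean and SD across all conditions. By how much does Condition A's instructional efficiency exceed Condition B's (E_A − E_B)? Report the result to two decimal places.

Condition A: z_P = (60.0 − 74.9)/13.0 = -1.1462; z_E = (6.42 − 4.7)/1.22 = 1.4098; E_A = (-1.1462 − 1.4098)/√2 = -1.8074.
Condition B: z_P = (91.2 − 74.9)/13.0 = 1.2538; z_E = (5.49 − 4.7)/1.22 = 0.6475; E_B = (1.2538 − 0.6475)/√2 = 0.4287.
E_A − E_B = -1.8074 − 0.4287 = -2.2361 ≈ -2.24.

-2.24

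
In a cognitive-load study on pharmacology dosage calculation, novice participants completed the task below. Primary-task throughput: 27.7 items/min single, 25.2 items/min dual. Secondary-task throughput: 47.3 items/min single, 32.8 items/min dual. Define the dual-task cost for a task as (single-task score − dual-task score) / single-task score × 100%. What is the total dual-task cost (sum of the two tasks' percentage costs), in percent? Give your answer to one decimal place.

Primary cost = (27.7 − 25.2) / 27.7 × 100% = 9.0253%.
Secondary cost = (47.3 − 32.8) / 47.3 × 100% = 30.6554%.
Total = 9.0253% + 30.6554% = 39.6807% ≈ 39.7%.

39.7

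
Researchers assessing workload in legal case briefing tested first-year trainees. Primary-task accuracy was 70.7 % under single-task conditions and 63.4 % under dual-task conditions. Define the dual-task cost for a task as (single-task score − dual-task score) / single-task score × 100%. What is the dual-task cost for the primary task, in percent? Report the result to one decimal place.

Cost = (70.7 − 63.4) / 70.7 × 100%
     = 7.3000 / 70.7 × 100% = 10.3253%.
≈ 10.3%.

10.3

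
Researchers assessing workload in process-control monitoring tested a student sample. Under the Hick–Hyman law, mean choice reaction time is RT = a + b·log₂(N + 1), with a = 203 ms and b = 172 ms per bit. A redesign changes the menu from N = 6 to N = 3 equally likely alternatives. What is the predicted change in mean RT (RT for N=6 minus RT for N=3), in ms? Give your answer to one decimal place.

RT(6) = 203 + 172·log₂(7) = 203 + 172·2.8074 = 685.8728 ms.
RT(3) = 203 + 172·log₂(4) = 203 + 172·2.0000 = 547.0000 ms.
Difference = 685.8728 − 547.0000 = 138.8728 ≈ 138.9 ms.

138.9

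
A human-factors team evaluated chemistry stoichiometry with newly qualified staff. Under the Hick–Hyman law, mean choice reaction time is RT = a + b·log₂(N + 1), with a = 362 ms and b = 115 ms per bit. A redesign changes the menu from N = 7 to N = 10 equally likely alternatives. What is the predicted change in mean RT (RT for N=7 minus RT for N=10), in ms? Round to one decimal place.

-52.8

RT(7) = 362 + 115·log₂(8) = 362 + 115·3.0000 = 707.0000 ms.
RT(10) = 362 + 115·log₂(11) = 362 + 115·3.4594 = 759.8310 ms.
Difference = 707.0000 − 759.8310 = -52.8310 ≈ -52.8 ms.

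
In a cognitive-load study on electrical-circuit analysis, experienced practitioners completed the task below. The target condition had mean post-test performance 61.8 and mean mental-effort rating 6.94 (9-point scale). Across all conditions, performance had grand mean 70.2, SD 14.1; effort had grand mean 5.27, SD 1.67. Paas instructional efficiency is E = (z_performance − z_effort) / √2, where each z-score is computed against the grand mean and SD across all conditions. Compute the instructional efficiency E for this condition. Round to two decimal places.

-1.13

z_performance = (61.8 − 70.2) / 14.1 = -8.4000 / 14.1 = -0.5957.
z_effort = (6.94 − 5.27) / 1.67 = 1.6700 / 1.67 = 1.0000.
z_P − z_E = -0.5957 − 1.0000 = -1.5957.
E = -1.5957 / √2 = -1.5957 / 1.41421 = -1.1283 ≈ -1.13.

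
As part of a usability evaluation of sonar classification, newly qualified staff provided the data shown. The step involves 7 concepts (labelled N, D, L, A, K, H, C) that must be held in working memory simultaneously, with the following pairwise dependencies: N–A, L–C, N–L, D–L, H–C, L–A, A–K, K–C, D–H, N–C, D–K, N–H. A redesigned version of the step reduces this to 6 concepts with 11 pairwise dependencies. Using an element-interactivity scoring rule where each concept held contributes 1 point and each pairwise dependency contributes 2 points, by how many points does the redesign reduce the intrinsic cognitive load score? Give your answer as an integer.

Original: 7 × 1 + 12 × 2 = 7 + 24 = 31.
Redesigned: 6 × 1 + 11 × 2 = 6 + 22 = 28.
Reduction = 31 − 28 = 3.

3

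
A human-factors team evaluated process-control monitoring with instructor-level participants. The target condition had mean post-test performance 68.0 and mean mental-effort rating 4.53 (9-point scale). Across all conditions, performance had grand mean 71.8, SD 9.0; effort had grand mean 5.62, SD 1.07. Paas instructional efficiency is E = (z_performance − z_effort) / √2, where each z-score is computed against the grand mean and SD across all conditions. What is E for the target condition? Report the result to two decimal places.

0.42

z_performance = (68.0 − 71.8) / 9.0 = -3.8000 / 9.0 = -0.4222.
z_effort = (4.53 − 5.62) / 1.07 = -1.0900 / 1.07 = -1.0187.
z_P − z_E = -0.4222 − (-1.0187) = 0.5965.
E = 0.5965 / √2 = 0.5965 / 1.41421 = 0.4218 ≈ 0.42.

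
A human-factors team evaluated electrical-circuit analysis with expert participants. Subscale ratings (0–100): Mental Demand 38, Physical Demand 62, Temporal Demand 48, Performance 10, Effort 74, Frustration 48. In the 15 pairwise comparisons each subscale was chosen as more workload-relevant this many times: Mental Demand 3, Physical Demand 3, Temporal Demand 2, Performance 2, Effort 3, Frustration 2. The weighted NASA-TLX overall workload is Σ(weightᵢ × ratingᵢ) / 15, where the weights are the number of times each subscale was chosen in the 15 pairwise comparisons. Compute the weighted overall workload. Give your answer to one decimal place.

48.9

The tallies are the weights (they sum to 15).
Weighted sum = 3·38 + 3·62 + 2·48 + 2·10 + 3·74 + 2·48
            = 114 + 186 + 96 + 20 + 222 + 96 = 734.
Overall workload = 734 / 15 = 48.9333 ≈ 48.9.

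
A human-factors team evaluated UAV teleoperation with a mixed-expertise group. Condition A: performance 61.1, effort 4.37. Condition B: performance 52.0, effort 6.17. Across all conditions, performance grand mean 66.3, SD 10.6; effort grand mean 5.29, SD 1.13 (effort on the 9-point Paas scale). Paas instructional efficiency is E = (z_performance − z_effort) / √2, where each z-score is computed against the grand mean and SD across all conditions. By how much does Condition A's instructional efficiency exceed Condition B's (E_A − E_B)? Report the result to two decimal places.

1.73

Condition A: z_P = (61.1 − 66.3)/10.6 = -0.4906; z_E = (4.37 − 5.29)/1.13 = -0.8142; E_A = (-0.4906 − (-0.8142))/√2 = 0.2288.
Condition B: z_P = (52.0 − 66.3)/10.6 = -1.3491; z_E = (6.17 − 5.29)/1.13 = 0.7788; E_B = (-1.3491 − 0.7788)/√2 = -1.5047.
E_A − E_B = 0.2288 − (-1.5047) = 1.7335 ≈ 1.73.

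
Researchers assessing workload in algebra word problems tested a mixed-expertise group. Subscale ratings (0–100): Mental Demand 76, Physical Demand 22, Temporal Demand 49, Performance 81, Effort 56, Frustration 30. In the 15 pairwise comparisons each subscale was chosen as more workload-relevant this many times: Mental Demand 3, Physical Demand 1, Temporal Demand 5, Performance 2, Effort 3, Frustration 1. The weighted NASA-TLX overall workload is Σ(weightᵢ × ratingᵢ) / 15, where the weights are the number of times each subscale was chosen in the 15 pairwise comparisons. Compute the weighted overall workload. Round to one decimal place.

57.0

The tallies are the weights (they sum to 15).
Weighted sum = 3·76 + 1·22 + 5·49 + 2·81 + 3·56 + 1·30
            = 228 + 22 + 245 + 162 + 168 + 30 = 855.
Overall workload = 855 / 15 = 57.0000 ≈ 57.0.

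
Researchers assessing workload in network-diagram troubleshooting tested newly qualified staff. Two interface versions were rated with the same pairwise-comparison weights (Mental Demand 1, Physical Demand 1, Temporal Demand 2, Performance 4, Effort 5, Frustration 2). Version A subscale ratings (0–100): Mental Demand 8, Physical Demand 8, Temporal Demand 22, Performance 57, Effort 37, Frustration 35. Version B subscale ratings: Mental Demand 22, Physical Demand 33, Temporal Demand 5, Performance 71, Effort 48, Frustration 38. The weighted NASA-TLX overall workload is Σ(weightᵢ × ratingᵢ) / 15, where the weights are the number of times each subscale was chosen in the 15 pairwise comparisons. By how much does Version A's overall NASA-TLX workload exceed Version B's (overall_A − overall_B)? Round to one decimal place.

-8.1

Version A weighted sum = 1·8 + 1·8 + 2·22 + 4·57 + 5·37 + 2·35 = 8 + 8 + 44 + 228 + 185 + 70 = 543; overall_A = 543/15 = 36.2000.
Version B weighted sum = 1·22 + 1·33 + 2·5 + 4·71 + 5·48 + 2·38 = 22 + 33 + 10 + 284 + 240 + 76 = 665; overall_B = 665/15 = 44.3333.
Difference = 36.2000 − 44.3333 = -8.1333 ≈ -8.1.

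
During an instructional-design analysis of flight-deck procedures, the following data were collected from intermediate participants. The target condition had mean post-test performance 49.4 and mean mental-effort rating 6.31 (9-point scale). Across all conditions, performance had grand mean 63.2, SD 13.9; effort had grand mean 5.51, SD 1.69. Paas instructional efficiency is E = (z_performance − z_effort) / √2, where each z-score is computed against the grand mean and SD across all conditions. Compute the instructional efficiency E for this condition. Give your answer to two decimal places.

-1.04

z_performance = (49.4 − 63.2) / 13.9 = -13.8000 / 13.9 = -0.9928.
z_effort = (6.31 − 5.51) / 1.69 = 0.8000 / 1.69 = 0.4734.
z_P − z_E = -0.9928 − 0.4734 = -1.4662.
E = -1.4662 / √2 = -1.4662 / 1.41421 = -1.0368 ≈ -1.04.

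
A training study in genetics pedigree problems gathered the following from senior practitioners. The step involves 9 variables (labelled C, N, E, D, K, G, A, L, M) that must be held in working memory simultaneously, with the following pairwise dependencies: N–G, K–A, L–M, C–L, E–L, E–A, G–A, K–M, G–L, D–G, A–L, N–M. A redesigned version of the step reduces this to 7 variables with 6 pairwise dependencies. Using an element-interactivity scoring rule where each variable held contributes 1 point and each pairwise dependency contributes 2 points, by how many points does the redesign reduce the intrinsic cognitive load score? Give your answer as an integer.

14

Original: 9 × 1 + 12 × 2 = 9 + 24 = 33.
Redesigned: 7 × 1 + 6 × 2 = 7 + 12 = 19.
Reduction = 33 − 19 = 14.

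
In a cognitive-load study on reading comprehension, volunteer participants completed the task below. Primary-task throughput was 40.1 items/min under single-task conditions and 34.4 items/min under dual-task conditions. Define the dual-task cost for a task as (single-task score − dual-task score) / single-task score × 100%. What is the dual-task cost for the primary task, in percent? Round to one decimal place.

Cost = (40.1 − 34.4) / 40.1 × 100%
     = 5.7000 / 40.1 × 100% = 14.2145%.
≈ 14.2%.

14.2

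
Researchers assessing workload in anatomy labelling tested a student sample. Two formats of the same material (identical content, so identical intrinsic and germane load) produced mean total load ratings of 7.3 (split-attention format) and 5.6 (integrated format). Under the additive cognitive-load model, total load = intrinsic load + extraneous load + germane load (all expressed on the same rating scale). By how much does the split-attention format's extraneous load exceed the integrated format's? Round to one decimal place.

1.7

Intrinsic and germane load are equal across formats, so the difference in total load equals the difference in extraneous load.
Extraneous-load difference = 7.3 − 5.6 = 1.7.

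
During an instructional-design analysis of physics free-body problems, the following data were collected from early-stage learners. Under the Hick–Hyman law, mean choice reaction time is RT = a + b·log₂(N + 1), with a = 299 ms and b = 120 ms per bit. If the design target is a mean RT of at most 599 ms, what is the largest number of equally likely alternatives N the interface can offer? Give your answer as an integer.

4

Set 299 + 120·log₂(N + 1) ≤ 599.
log₂(N + 1) ≤ (599 − 299) / 120 = 2.5000.
N + 1 ≤ 2^2.5000 = 5.6569.
N ≤ 4.6569, so the largest integer N is 4.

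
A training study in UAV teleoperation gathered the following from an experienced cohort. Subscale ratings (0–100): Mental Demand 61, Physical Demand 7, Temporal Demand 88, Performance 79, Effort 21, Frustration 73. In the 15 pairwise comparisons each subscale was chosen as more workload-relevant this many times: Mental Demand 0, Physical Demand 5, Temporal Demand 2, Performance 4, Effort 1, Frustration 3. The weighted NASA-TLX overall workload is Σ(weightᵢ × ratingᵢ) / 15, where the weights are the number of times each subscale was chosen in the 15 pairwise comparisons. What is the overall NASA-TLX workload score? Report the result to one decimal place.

51.1

The tallies are the weights (they sum to 15).
Weighted sum = 0·61 + 5·7 + 2·88 + 4·79 + 1·21 + 3·73
            = 0 + 35 + 176 + 316 + 21 + 219 = 767.
Overall workload = 767 / 15 = 51.1333 ≈ 51.1.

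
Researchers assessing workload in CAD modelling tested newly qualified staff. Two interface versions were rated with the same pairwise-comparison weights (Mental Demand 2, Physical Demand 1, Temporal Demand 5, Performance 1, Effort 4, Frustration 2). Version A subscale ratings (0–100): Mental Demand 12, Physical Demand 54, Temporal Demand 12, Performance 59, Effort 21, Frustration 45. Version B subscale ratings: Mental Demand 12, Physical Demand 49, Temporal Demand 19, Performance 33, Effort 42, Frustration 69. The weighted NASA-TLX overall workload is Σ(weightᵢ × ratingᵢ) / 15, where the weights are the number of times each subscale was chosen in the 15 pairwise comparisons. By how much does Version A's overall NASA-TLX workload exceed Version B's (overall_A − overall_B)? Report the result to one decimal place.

Version A weighted sum = 2·12 + 1·54 + 5·12 + 1·59 + 4·21 + 2·45 = 24 + 54 + 60 + 59 + 84 + 90 = 371; overall_A = 371/15 = 24.7333.
Version B weighted sum = 2·12 + 1·49 + 5·19 + 1·33 + 4·42 + 2·69 = 24 + 49 + 95 + 33 + 168 + 138 = 507; overall_B = 507/15 = 33.8000.
Difference = 24.7333 − 33.8000 = -9.0667 ≈ -9.1.

-9.1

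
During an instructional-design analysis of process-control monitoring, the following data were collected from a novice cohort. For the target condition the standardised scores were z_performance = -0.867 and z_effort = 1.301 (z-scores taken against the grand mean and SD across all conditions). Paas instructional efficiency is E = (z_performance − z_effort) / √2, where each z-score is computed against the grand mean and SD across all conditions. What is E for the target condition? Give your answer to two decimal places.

z_P − z_E = -0.867 − 1.301 = -2.1680.
E = -2.1680 / √2 = -2.1680 / 1.41421 = -1.5330 ≈ -1.53.

-1.53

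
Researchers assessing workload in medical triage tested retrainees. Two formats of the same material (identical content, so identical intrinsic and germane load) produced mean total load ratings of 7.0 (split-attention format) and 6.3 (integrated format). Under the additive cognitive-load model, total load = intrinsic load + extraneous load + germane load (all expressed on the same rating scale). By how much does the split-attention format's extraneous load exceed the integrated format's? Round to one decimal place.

Intrinsic and germane load are equal across formats, so the difference in total load equals the difference in extraneous load.
Extraneous-load difference = 7.0 − 6.3 = 0.7.

0.7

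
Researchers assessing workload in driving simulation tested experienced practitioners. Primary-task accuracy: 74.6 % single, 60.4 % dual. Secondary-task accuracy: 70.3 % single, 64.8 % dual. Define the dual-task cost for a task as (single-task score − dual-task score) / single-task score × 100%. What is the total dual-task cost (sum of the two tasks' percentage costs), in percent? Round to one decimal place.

Primary cost = (74.6 − 60.4) / 74.6 × 100% = 19.0349%.
Secondary cost = (70.3 − 64.8) / 70.3 × 100% = 7.8236%.
Total = 19.0349% + 7.8236% = 26.8585% ≈ 26.9%.

26.9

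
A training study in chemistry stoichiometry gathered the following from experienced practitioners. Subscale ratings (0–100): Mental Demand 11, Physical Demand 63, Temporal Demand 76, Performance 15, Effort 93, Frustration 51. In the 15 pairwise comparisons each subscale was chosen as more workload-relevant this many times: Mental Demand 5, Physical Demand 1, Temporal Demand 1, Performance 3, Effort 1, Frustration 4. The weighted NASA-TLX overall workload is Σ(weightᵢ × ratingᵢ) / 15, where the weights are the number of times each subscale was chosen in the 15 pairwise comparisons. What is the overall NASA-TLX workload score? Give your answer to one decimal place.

The tallies are the weights (they sum to 15).
Weighted sum = 5·11 + 1·63 + 1·76 + 3·15 + 1·93 + 4·51
            = 55 + 63 + 76 + 45 + 93 + 204 = 536.
Overall workload = 536 / 15 = 35.7333 ≈ 35.7.

35.7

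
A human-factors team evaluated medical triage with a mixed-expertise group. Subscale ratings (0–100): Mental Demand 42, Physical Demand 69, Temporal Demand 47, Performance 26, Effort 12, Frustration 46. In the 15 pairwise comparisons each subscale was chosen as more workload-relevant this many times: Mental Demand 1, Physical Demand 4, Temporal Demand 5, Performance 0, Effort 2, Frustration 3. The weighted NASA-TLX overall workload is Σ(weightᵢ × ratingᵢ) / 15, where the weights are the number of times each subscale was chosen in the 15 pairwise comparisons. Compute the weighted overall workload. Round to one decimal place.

47.7

The tallies are the weights (they sum to 15).
Weighted sum = 1·42 + 4·69 + 5·47 + 0·26 + 2·12 + 3·46
            = 42 + 276 + 235 + 0 + 24 + 138 = 715.
Overall workload = 715 / 15 = 47.6667 ≈ 47.7.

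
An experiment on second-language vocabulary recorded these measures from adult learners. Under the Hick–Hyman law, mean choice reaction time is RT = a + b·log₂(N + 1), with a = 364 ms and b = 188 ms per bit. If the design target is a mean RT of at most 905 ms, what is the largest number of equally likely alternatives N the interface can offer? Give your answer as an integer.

Set 364 + 188·log₂(N + 1) ≤ 905.
log₂(N + 1) ≤ (905 − 364) / 188 = 2.8777.
N + 1 ≤ 2^2.8777 = 7.3498.
N ≤ 6.3498, so the largest integer N is 6.

6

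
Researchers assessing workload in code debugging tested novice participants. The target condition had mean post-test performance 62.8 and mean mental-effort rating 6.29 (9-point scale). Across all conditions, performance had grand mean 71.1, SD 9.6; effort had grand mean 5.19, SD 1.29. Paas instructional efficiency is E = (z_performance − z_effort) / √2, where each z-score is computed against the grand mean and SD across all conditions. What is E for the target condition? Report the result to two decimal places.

-1.21

z_performance = (62.8 − 71.1) / 9.6 = -8.3000 / 9.6 = -0.8646.
z_effort = (6.29 − 5.19) / 1.29 = 1.1000 / 1.29 = 0.8527.
z_P − z_E = -0.8646 − 0.8527 = -1.7173.
E = -1.7173 / √2 = -1.7173 / 1.41421 = -1.2143 ≈ -1.21.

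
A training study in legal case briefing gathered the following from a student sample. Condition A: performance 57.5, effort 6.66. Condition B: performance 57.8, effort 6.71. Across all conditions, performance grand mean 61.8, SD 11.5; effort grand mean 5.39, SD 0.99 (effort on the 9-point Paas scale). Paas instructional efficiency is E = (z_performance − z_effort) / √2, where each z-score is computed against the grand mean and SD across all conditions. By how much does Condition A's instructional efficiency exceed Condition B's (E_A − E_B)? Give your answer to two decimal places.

Condition A: z_P = (57.5 − 61.8)/11.5 = -0.3739; z_E = (6.66 − 5.39)/0.99 = 1.2828; E_A = (-0.3739 − 1.2828)/√2 = -1.1715.
Condition B: z_P = (57.8 − 61.8)/11.5 = -0.3478; z_E = (6.71 − 5.39)/0.99 = 1.3333; E_B = (-0.3478 − 1.3333)/√2 = -1.1887.
E_A − E_B = -1.1715 − (-1.1887) = 0.0172 ≈ 0.02.

0.02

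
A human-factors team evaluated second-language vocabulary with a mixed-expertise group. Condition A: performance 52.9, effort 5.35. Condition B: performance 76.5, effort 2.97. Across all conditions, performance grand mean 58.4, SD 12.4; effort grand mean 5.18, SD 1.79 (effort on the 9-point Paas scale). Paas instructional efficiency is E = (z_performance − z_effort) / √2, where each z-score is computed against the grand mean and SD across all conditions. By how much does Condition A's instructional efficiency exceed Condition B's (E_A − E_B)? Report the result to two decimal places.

-2.29

Condition A: z_P = (52.9 − 58.4)/12.4 = -0.4435; z_E = (5.35 − 5.18)/1.79 = 0.0950; E_A = (-0.4435 − 0.0950)/√2 = -0.3808.
Condition B: z_P = (76.5 − 58.4)/12.4 = 1.4597; z_E = (2.97 − 5.18)/1.79 = -1.2346; E_B = (1.4597 − (-1.2346))/√2 = 1.9052.
E_A − E_B = -0.3808 − 1.9052 = -2.2860 ≈ -2.29.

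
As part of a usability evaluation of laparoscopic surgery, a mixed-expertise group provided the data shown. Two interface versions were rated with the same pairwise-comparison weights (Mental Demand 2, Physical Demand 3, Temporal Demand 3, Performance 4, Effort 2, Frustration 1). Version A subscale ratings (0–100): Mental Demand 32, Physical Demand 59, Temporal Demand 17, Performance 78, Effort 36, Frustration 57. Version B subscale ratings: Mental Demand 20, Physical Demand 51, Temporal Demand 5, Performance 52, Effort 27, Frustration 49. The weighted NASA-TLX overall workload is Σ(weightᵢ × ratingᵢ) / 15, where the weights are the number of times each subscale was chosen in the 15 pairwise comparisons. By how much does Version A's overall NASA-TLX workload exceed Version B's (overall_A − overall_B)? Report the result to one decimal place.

14.3

Version A weighted sum = 2·32 + 3·59 + 3·17 + 4·78 + 2·36 + 1·57 = 64 + 177 + 51 + 312 + 72 + 57 = 733; overall_A = 733/15 = 48.8667.
Version B weighted sum = 2·20 + 3·51 + 3·5 + 4·52 + 2·27 + 1·49 = 40 + 153 + 15 + 208 + 54 + 49 = 519; overall_B = 519/15 = 34.6000.
Difference = 48.8667 − 34.6000 = 14.2667 ≈ 14.3.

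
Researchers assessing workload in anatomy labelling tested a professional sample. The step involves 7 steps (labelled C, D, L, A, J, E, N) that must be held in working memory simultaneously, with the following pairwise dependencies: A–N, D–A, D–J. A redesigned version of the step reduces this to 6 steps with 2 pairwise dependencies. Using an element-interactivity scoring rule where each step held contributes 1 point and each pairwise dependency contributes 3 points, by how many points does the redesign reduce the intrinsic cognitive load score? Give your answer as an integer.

4

Original: 7 × 1 + 3 × 3 = 7 + 9 = 16.
Redesigned: 6 × 1 + 2 × 3 = 6 + 6 = 12.
Reduction = 16 − 12 = 4.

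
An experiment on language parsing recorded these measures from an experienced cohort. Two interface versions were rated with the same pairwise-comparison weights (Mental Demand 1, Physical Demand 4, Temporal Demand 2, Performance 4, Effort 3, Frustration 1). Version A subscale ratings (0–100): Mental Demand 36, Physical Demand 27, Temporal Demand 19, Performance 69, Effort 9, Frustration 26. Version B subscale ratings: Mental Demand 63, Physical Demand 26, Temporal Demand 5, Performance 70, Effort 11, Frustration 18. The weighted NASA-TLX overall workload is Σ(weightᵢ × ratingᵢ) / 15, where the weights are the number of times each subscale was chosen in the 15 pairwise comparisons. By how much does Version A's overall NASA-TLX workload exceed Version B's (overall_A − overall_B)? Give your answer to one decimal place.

Version A weighted sum = 1·36 + 4·27 + 2·19 + 4·69 + 3·9 + 1·26 = 36 + 108 + 38 + 276 + 27 + 26 = 511; overall_A = 511/15 = 34.0667.
Version B weighted sum = 1·63 + 4·26 + 2·5 + 4·70 + 3·11 + 1·18 = 63 + 104 + 10 + 280 + 33 + 18 = 508; overall_B = 508/15 = 33.8667.
Difference = 34.0667 − 33.8667 = 0.2000 ≈ 0.2.

0.2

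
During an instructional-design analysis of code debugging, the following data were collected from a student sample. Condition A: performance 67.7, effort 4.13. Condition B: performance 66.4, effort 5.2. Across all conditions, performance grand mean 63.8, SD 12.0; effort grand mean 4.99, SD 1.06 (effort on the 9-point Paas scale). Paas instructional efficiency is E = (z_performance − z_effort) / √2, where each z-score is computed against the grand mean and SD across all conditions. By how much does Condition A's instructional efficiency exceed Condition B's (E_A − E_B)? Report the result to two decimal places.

Condition A: z_P = (67.7 − 63.8)/12.0 = 0.3250; z_E = (4.13 − 4.99)/1.06 = -0.8113; E_A = (0.3250 − (-0.8113))/√2 = 0.8035.
Condition B: z_P = (66.4 − 63.8)/12.0 = 0.2167; z_E = (5.2 − 4.99)/1.06 = 0.1981; E_B = (0.2167 − 0.1981)/√2 = 0.0132.
E_A − E_B = 0.8035 − 0.0132 = 0.7903 ≈ 0.79.

0.79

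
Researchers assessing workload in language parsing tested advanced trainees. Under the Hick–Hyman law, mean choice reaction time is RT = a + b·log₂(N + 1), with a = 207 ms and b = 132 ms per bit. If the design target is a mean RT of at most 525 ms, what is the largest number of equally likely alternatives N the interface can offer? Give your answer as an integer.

4

Set 207 + 132·log₂(N + 1) ≤ 525.
log₂(N + 1) ≤ (525 − 207) / 132 = 2.4091.
N + 1 ≤ 2^2.4091 = 5.3114.
N ≤ 4.3114, so the largest integer N is 4.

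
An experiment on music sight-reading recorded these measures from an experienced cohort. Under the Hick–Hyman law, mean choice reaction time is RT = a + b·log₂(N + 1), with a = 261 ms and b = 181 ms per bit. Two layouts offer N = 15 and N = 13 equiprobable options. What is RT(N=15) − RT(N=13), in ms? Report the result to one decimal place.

RT(15) = 261 + 181·log₂(16) = 261 + 181·4.0000 = 985.0000 ms.
RT(13) = 261 + 181·log₂(14) = 261 + 181·3.8074 = 950.1394 ms.
Difference = 985.0000 − 950.1394 = 34.8606 ≈ 34.9 ms.

34.9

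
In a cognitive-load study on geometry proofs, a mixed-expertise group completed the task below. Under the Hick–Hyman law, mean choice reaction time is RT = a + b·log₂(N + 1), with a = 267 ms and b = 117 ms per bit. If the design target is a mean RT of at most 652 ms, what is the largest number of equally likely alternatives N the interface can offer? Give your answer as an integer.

8

Set 267 + 117·log₂(N + 1) ≤ 652.
log₂(N + 1) ≤ (652 − 267) / 117 = 3.2906.
N + 1 ≤ 2^3.2906 = 9.7852.
N ≤ 8.7852, so the largest integer N is 8.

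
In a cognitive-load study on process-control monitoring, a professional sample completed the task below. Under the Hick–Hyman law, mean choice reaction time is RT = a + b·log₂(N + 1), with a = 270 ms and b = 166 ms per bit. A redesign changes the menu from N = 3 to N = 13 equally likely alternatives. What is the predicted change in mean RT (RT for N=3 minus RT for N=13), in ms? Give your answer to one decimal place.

-300.0

RT(3) = 270 + 166·log₂(4) = 270 + 166·2.0000 = 602.0000 ms.
RT(13) = 270 + 166·log₂(14) = 270 + 166·3.8074 = 902.0284 ms.
Difference = 602.0000 − 902.0284 = -300.0284 ≈ -300.0 ms.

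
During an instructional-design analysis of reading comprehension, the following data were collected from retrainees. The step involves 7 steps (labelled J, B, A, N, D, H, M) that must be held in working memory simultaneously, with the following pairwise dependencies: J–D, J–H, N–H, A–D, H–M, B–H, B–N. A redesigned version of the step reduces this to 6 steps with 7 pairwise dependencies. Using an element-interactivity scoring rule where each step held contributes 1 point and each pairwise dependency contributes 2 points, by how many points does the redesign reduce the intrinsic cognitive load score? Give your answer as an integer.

Original: 7 × 1 + 7 × 2 = 7 + 14 = 21.
Redesigned: 6 × 1 + 7 × 2 = 6 + 14 = 20.
Reduction = 21 − 20 = 1.

1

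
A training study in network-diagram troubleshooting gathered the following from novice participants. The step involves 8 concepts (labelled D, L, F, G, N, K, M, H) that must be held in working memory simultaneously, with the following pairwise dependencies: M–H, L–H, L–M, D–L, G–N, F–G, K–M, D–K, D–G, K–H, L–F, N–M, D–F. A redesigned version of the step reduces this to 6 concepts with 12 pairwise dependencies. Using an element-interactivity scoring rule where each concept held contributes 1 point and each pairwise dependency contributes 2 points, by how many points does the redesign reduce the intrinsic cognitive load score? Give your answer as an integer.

Original: 8 × 1 + 13 × 2 = 8 + 26 = 34.
Redesigned: 6 × 1 + 12 × 2 = 6 + 24 = 30.
Reduction = 34 − 30 = 4.

4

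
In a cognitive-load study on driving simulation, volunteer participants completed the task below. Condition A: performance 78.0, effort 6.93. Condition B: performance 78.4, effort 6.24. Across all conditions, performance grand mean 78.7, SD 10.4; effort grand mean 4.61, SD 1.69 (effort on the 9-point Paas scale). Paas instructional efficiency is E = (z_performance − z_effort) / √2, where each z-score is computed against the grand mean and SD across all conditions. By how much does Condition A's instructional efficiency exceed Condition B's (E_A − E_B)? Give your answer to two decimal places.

-0.32

Condition A: z_P = (78.0 − 78.7)/10.4 = -0.0673; z_E = (6.93 − 4.61)/1.69 = 1.3728; E_A = (-0.0673 − 1.3728)/√2 = -1.0183.
Condition B: z_P = (78.4 − 78.7)/10.4 = -0.0288; z_E = (6.24 − 4.61)/1.69 = 0.9645; E_B = (-0.0288 − 0.9645)/√2 = -0.7024.
E_A − E_B = -1.0183 − (-0.7024) = -0.3159 ≈ -0.32.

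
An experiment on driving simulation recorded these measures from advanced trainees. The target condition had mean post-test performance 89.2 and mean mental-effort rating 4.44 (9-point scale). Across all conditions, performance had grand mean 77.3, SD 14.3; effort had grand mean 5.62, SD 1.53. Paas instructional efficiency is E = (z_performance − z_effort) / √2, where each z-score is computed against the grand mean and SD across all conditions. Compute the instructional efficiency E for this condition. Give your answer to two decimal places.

z_performance = (89.2 − 77.3) / 14.3 = 11.9000 / 14.3 = 0.8322.
z_effort = (4.44 − 5.62) / 1.53 = -1.1800 / 1.53 = -0.7712.
z_P − z_E = 0.8322 − (-0.7712) = 1.6034.
E = 1.6034 / √2 = 1.6034 / 1.41421 = 1.1338 ≈ 1.13.

1.13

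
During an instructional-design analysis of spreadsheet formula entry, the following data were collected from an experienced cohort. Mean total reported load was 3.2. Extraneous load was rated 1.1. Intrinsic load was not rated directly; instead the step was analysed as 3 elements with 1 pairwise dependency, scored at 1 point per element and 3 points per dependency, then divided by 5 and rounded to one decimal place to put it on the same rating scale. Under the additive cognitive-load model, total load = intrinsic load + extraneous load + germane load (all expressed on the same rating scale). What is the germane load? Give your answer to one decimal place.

Intrinsic (element-interactivity): (3 × 1 + 1 × 3) / 5 = 6 / 5 = 1.2000 → 1.2.
germane load = total − intrinsic − extraneous
             = 3.2 − 1.2 − 1.1 = 0.9.

0.9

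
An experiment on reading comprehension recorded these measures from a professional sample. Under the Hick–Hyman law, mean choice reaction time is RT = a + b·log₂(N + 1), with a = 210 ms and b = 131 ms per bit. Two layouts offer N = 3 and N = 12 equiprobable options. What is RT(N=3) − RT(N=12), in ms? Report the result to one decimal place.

-222.8

RT(3) = 210 + 131·log₂(4) = 210 + 131·2.0000 = 472.0000 ms.
RT(12) = 210 + 131·log₂(13) = 210 + 131·3.7004 = 694.7524 ms.
Difference = 472.0000 − 694.7524 = -222.7524 ≈ -222.8 ms.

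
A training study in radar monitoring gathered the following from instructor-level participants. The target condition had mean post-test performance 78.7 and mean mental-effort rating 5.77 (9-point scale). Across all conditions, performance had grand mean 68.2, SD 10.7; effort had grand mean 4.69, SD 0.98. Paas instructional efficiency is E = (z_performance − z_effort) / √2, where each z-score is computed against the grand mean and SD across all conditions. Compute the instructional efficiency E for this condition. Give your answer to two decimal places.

z_performance = (78.7 − 68.2) / 10.7 = 10.5000 / 10.7 = 0.9813.
z_effort = (5.77 − 4.69) / 0.98 = 1.0800 / 0.98 = 1.1020.
z_P − z_E = 0.9813 − 1.1020 = -0.1207.
E = -0.1207 / √2 = -0.1207 / 1.41421 = -0.0853 ≈ -0.09.

-0.09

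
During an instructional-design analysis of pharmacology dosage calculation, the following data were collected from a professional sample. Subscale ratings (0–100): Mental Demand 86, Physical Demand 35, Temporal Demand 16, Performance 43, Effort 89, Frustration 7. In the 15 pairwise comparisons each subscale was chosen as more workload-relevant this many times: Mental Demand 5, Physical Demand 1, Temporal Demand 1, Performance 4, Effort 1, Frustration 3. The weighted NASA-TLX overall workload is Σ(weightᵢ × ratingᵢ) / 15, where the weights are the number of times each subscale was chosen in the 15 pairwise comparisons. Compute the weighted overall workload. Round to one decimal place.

50.9

The tallies are the weights (they sum to 15).
Weighted sum = 5·86 + 1·35 + 1·16 + 4·43 + 1·89 + 3·7
            = 430 + 35 + 16 + 172 + 89 + 21 = 763.
Overall workload = 763 / 15 = 50.8667 ≈ 50.9.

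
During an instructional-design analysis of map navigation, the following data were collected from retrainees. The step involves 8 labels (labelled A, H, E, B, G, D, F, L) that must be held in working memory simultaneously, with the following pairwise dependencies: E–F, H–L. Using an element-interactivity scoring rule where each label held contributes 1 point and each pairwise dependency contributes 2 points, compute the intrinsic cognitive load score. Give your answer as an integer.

Count of labels held simultaneously: 8.
Count of pairwise dependencies listed: 2.
Element contribution: 8 × 1 = 8.
Interaction contribution: 2 × 2 = 4.
Intrinsic load = 8 + 4 = 12.

12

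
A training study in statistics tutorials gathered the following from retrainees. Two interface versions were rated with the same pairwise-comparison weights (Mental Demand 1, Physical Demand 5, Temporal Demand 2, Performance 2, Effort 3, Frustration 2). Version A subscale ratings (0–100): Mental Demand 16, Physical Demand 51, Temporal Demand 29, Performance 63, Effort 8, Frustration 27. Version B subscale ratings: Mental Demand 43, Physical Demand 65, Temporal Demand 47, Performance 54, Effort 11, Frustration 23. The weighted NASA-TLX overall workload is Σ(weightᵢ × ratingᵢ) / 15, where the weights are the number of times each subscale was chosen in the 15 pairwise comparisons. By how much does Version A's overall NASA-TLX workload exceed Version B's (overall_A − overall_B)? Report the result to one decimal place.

Version A weighted sum = 1·16 + 5·51 + 2·29 + 2·63 + 3·8 + 2·27 = 16 + 255 + 58 + 126 + 24 + 54 = 533; overall_A = 533/15 = 35.5333.
Version B weighted sum = 1·43 + 5·65 + 2·47 + 2·54 + 3·11 + 2·23 = 43 + 325 + 94 + 108 + 33 + 46 = 649; overall_B = 649/15 = 43.2667.
Difference = 35.5333 − 43.2667 = -7.7334 ≈ -7.7.

-7.7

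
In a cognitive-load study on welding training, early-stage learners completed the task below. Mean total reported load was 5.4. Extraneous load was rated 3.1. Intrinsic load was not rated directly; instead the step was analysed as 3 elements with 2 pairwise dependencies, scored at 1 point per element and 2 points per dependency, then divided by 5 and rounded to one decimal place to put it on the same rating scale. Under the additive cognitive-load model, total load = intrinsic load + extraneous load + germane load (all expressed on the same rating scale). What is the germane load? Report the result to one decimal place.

Intrinsic (element-interactivity): (3 × 1 + 2 × 2) / 5 = 7 / 5 = 1.4000 → 1.4.
germane load = total − intrinsic − extraneous
             = 5.4 − 1.4 − 3.1 = 0.9.

0.9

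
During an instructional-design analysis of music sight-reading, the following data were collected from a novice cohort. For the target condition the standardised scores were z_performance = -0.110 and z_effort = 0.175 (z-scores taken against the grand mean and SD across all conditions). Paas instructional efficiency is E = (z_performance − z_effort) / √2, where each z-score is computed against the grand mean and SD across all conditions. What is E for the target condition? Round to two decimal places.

-0.20

z_P − z_E = -0.110 − 0.175 = -0.2850.
E = -0.2850 / √2 = -0.2850 / 1.41421 = -0.2015 ≈ -0.20.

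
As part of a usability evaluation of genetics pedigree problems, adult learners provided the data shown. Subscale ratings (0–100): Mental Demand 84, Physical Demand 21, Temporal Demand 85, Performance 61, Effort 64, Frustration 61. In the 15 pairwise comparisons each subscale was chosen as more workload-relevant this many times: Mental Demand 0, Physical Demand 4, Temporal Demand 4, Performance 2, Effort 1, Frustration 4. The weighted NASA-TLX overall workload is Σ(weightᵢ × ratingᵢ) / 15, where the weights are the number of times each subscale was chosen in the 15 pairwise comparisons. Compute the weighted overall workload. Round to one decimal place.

56.9

The tallies are the weights (they sum to 15).
Weighted sum = 0·84 + 4·21 + 4·85 + 2·61 + 1·64 + 4·61
            = 0 + 84 + 340 + 122 + 64 + 244 = 854.
Overall workload = 854 / 15 = 56.9333 ≈ 56.9.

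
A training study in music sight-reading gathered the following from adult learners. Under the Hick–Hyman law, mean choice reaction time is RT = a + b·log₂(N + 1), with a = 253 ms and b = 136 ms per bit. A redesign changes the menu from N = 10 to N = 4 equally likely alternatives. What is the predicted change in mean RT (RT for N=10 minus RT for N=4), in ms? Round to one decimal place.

154.7

RT(10) = 253 + 136·log₂(11) = 253 + 136·3.4594 = 723.4784 ms.
RT(4) = 253 + 136·log₂(5) = 253 + 136·2.3219 = 568.7784 ms.
Difference = 723.4784 − 568.7784 = 154.7000 ≈ 154.7 ms.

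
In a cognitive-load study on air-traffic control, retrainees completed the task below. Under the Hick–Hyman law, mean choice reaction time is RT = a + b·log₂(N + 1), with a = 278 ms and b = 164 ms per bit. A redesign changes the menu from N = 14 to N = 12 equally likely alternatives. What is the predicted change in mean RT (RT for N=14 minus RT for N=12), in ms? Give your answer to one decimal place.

33.9

RT(14) = 278 + 164·log₂(15) = 278 + 164·3.9069 = 918.7316 ms.
RT(12) = 278 + 164·log₂(13) = 278 + 164·3.7004 = 884.8656 ms.
Difference = 918.7316 − 884.8656 = 33.8660 ≈ 33.9 ms.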